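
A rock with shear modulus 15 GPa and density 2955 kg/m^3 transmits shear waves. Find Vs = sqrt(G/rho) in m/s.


Convert G to Pa: G = 15e9 Pa
Compute G/rho = 15e9 / 2955 = 5076142.132
Vs = sqrt(5076142.132) = 2253.03 m/s

2253.03


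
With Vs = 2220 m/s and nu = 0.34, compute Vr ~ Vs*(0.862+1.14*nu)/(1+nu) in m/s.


Numerator factor = 0.862 + 1.14*0.34 = 1.2496
Denominator = 1 + 0.34 = 1.34
Vr = 2220 * 1.2496 / 1.34 = 2070.23 m/s

2070.23


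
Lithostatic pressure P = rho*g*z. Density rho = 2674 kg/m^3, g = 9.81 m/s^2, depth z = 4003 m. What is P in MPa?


P = rho * g * z / 1e6
= 2674 * 9.81 * 4003 / 1e6
= 105006455.82 / 1e6
= 105.0065 MPa

105.0065


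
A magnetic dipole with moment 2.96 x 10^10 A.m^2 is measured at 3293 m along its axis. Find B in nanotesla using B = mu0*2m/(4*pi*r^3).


m = 2.96 x 10^10 = 29600000000 A.m^2
2m = 59200000000 A.m^2
r^3 = 3293^3 = 35708794757
B = (4pi*10^-7) * 59200000000 / (4*pi * 35708794757) * 1e9
= 74392.914037 / 448729949108.55 * 1e9
= 165.7855 nT

165.7855


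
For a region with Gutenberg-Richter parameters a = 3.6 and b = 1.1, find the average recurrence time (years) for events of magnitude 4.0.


log10(N) = 3.6 - 1.1*4.0 = -0.8
N = 10^-0.8 = 0.158489
T = 1/N = 1/0.158489 = 6.3096 years

6.3096


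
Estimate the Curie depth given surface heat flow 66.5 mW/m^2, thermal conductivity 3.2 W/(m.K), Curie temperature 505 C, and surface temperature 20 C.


T_Curie - T_surf = 505 - 20 = 485 C
Convert q to W/m^2: 66.5 mW/m^2 = 0.0665 W/m^2
d = 485 * 3.2 / 0.0665 = 23338.35 m

23338.35


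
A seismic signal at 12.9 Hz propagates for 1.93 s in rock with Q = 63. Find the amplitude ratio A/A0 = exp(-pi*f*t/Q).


pi*f*t/Q = pi*12.9*1.93/63 = 1.241527
A/A0 = exp(-1.241527) = 0.288943

0.288943


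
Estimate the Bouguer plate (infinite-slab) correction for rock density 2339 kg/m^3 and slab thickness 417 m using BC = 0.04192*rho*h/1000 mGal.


BC = 0.04192 * rho * h / 1000
= 0.04192 * 2339 * 417 / 1000
= 40.8872 mGal

40.8872


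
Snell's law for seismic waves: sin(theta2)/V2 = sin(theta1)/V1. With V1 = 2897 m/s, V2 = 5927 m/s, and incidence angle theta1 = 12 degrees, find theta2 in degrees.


sin(theta1) = sin(12 deg) = 0.207912
sin(theta2) = V2/V1 * sin(theta1) = 5927/2897 * 0.207912 = 0.425369
theta2 = arcsin(0.425369) = 25.174 degrees

25.174


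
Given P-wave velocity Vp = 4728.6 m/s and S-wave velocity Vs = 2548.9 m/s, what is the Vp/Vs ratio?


Vp/Vs = 4728.6 / 2548.9
= 1.8552

1.8552


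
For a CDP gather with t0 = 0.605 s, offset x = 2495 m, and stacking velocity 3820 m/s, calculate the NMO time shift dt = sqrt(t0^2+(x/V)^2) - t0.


x/Vnmo = 2495/3820 = 0.653141
(x/Vnmo)^2 = 0.426594
t0^2 = 0.366025
sqrt(0.366025 + 0.426594) = 0.890291
dt = 0.890291 - 0.605 = 0.285291

0.285291


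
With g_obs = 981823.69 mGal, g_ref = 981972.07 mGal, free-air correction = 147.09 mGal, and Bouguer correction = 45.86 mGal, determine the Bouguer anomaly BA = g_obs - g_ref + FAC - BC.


BA = g_obs - g_ref + FAC - BC
= 981823.69 - 981972.07 + 147.09 - 45.86
= -47.15 mGal

-47.15


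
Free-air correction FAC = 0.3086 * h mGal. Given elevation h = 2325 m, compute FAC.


FAC = 0.3086 * h
= 0.3086 * 2325
= 717.495 mGal

717.495


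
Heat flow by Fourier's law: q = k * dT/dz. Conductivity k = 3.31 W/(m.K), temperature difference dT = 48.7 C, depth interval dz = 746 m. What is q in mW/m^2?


q = k * dT / dz * 1000
= 3.31 * 48.7 / 746 * 1000
= 0.216082 * 1000
= 216.0818 mW/m^2

216.0818


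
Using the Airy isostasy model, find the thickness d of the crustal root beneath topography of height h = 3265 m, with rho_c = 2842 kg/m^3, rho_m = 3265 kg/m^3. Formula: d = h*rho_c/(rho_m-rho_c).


rho_m - rho_c = 3265 - 2842 = 423
d = 3265 * 2842 / 423
= 9279130 / 423
= 21936.48 m

21936.48


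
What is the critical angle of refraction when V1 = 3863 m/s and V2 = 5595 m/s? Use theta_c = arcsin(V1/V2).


V1/V2 = 3863/5595 = 0.690438
theta_c = arcsin(0.690438) = 43.6648 degrees

43.6648


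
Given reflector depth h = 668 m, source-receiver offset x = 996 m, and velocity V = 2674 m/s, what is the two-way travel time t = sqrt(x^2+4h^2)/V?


x^2 + 4h^2 = 996^2 + 4*668^2 = 992016 + 1784896 = 2776912
sqrt(2776912) = 1666.4069
t = 1666.4069 / 2674 = 0.6232 s

0.6232


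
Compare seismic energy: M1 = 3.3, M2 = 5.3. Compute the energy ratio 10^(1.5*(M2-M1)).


M2 - M1 = 5.3 - 3.3 = 2.0
1.5 * 2.0 = 3.0
ratio = 10^3.0 = 1000.0

1000.0


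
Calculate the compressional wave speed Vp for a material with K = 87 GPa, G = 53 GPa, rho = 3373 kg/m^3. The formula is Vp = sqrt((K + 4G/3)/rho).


First compute the effective modulus:
K + 4G/3 = 87e9 + 4*53e9/3 = 157666666666.67 Pa
Then divide by density:
157666666666.67 / 3373 = 46743749.3824 Pa/(kg/m^3)
Take the square root:
Vp = sqrt(46743749.3824) = 6836.94 m/s

6836.94


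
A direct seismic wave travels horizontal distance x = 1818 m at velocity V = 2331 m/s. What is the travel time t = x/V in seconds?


t = x / V
= 1818 / 2331
= 0.7799 s

0.7799


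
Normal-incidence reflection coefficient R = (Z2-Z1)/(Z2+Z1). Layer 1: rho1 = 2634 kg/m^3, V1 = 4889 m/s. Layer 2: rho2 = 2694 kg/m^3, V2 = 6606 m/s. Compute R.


Z1 = 2634 * 4889 = 12877626
Z2 = 2694 * 6606 = 17796564
R = (17796564 - 12877626) / (17796564 + 12877626) = 4918938 / 30674190 = 0.1604

0.1604


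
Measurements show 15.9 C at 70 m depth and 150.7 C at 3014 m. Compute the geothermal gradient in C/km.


dT = 150.7 - 15.9 = 134.8 C
dz = 3014 - 70 = 2944 m
gradient = dT/dz * 1000 = 134.8/2944 * 1000 = 45.788 C/km

45.788


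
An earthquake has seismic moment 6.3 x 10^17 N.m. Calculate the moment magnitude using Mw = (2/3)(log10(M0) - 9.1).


log10(M0) = log10(6.3 x 10^17) = 17.7993
Mw = 2/3 * (17.7993 - 9.1)
= 2/3 * 8.6993
= 5.8

5.8


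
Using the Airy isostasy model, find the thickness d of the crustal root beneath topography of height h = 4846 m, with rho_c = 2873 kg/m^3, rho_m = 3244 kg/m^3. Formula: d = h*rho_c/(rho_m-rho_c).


rho_m - rho_c = 3244 - 2873 = 371
d = 4846 * 2873 / 371
= 13922558 / 371
= 37527.11 m

37527.11


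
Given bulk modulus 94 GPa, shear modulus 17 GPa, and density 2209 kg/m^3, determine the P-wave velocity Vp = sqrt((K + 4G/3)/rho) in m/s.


First compute the effective modulus:
K + 4G/3 = 94e9 + 4*17e9/3 = 116666666666.67 Pa
Then divide by density:
116666666666.67 / 2209 = 52814244.7563 Pa/(kg/m^3)
Take the square root:
Vp = sqrt(52814244.7563) = 7267.34 m/s

7267.34


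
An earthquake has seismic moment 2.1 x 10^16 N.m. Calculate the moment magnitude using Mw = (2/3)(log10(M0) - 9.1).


log10(M0) = log10(2.1 x 10^16) = 16.3222
Mw = 2/3 * (16.3222 - 9.1)
= 2/3 * 7.2222
= 4.81

4.81


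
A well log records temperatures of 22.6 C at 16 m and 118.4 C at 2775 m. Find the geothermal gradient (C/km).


dT = 118.4 - 22.6 = 95.8 C
dz = 2775 - 16 = 2759 m
gradient = dT/dz * 1000 = 95.8/2759 * 1000 = 34.7227 C/km

34.7227


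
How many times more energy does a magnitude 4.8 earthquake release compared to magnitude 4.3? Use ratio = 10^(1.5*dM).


M2 - M1 = 4.8 - 4.3 = 0.5
1.5 * 0.5 = 0.75
ratio = 10^0.75 = 5.62

5.62


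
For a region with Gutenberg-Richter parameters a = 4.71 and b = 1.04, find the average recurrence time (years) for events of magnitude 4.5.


log10(N) = 4.71 - 1.04*4.5 = 0.03
N = 10^0.03 = 1.071519
T = 1/N = 1/1.071519 = 0.9333 years

0.9333


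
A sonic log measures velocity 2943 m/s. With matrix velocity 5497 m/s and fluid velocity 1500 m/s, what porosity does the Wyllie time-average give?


1/V - 1/Vm = 1/2943 - 1/5497 = 0.00015787
1/Vf - 1/Vm = 1/1500 - 1/5497 = 0.00048475
phi = 0.00015787 / 0.00048475 = 0.3257

0.3257


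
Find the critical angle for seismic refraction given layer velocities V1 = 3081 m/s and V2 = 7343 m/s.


V1/V2 = 3081/7343 = 0.419583
theta_c = arcsin(0.419583) = 24.8083 degrees

24.8083


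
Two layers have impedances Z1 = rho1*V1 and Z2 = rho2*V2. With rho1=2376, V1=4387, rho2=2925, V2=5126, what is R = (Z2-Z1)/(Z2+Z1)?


Z1 = 2376 * 4387 = 10423512
Z2 = 2925 * 5126 = 14993550
R = (14993550 - 10423512) / (14993550 + 10423512) = 4570038 / 25417062 = 0.1798

0.1798


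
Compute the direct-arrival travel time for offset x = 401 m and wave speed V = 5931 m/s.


t = x / V
= 401 / 5931
= 0.0676 s

0.0676


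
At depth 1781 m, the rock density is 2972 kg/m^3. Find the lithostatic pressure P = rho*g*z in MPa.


P = rho * g * z / 1e6
= 2972 * 9.81 * 1781 / 1e6
= 51925624.92 / 1e6
= 51.9256 MPa

51.9256


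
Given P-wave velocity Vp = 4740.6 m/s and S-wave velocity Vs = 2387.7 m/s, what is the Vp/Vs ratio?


Vp/Vs = 4740.6 / 2387.7
= 1.9854

1.9854


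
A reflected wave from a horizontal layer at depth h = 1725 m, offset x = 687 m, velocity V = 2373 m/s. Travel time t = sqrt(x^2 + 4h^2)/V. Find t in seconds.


x^2 + 4h^2 = 687^2 + 4*1725^2 = 471969 + 11902500 = 12374469
sqrt(12374469) = 3517.7363
t = 3517.7363 / 2373 = 1.4824 s

1.4824


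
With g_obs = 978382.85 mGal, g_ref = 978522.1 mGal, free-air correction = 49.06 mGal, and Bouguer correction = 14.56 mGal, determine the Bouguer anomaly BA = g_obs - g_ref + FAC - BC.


BA = g_obs - g_ref + FAC - BC
= 978382.85 - 978522.1 + 49.06 - 14.56
= -104.75 mGal

-104.75


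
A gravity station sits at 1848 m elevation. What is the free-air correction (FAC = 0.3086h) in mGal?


FAC = 0.3086 * h
= 0.3086 * 1848
= 570.2928 mGal

570.2928


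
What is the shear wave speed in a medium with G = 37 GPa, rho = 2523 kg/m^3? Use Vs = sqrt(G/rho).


Convert G to Pa: G = 37e9 Pa
Compute G/rho = 37e9 / 2523 = 14665081.2525
Vs = sqrt(14665081.2525) = 3829.5 m/s

3829.5


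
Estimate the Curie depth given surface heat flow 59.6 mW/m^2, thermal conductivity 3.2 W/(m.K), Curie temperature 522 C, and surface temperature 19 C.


T_Curie - T_surf = 522 - 19 = 503 C
Convert q to W/m^2: 59.6 mW/m^2 = 0.0596 W/m^2
d = 503 * 3.2 / 0.0596 = 27006.71 m

27006.71


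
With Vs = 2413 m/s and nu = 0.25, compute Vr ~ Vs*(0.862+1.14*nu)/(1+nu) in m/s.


Numerator factor = 0.862 + 1.14*0.25 = 1.147
Denominator = 1 + 0.25 = 1.25
Vr = 2413 * 1.147 / 1.25 = 2214.17 m/s

2214.17


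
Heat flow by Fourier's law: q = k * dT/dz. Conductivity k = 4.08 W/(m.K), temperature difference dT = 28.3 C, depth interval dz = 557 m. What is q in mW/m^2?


q = k * dT / dz * 1000
= 4.08 * 28.3 / 557 * 1000
= 0.207296 * 1000
= 207.2962 mW/m^2

207.2962


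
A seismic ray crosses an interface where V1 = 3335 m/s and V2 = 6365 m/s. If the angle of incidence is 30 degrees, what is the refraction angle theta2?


sin(theta1) = sin(30 deg) = 0.5
sin(theta2) = V2/V1 * sin(theta1) = 6365/3335 * 0.5 = 0.954273
theta2 = arcsin(0.954273) = 72.6062 degrees

72.6062


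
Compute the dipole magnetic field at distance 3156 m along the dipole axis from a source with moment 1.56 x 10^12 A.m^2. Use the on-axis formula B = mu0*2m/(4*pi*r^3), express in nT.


m = 1.56 x 10^12 = 1560000000000 A.m^2
2m = 3120000000000 A.m^2
r^3 = 3156^3 = 31434820416
B = (4pi*10^-7) * 3120000000000 / (4*pi * 31434820416) * 1e9
= 3920707.63168 / 395021603543.28 * 1e9
= 9925.2993 nT

9925.2993


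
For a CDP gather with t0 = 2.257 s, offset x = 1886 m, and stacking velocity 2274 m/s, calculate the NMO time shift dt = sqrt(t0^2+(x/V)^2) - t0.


x/Vnmo = 1886/2274 = 0.829376
(x/Vnmo)^2 = 0.687864
t0^2 = 5.094049
sqrt(5.094049 + 0.687864) = 2.404561
dt = 2.404561 - 2.257 = 0.147561

0.147561


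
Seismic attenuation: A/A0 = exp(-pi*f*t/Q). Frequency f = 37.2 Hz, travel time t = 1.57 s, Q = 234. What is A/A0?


pi*f*t/Q = pi*37.2*1.57/234 = 0.784109
A/A0 = exp(-0.784109) = 0.456526

0.456526


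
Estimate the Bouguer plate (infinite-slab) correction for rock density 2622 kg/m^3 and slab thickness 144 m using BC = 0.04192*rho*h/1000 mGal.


BC = 0.04192 * rho * h / 1000
= 0.04192 * 2622 * 144 / 1000
= 15.8277 mGal

15.8277


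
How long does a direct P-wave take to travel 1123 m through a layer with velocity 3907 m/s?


t = x / V
= 1123 / 3907
= 0.2874 s

0.2874


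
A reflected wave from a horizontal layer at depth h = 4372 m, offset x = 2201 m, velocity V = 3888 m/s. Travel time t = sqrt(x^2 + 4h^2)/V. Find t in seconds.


x^2 + 4h^2 = 2201^2 + 4*4372^2 = 4844401 + 76457536 = 81301937
sqrt(81301937) = 9016.7587
t = 9016.7587 / 3888 = 2.3191 s

2.3191


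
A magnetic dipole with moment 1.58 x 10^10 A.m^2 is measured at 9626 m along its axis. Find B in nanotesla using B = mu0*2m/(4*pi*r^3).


m = 1.58 x 10^10 = 15800000000 A.m^2
2m = 31600000000 A.m^2
r^3 = 9626^3 = 891943966376
B = (4pi*10^-7) * 31600000000 / (4*pi * 891943966376) * 1e9
= 39709.731141 / 11208498448722.33 * 1e9
= 3.5428 nT

3.5428


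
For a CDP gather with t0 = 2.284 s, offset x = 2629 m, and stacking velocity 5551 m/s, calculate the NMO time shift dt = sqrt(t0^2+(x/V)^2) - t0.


x/Vnmo = 2629/5551 = 0.473608
(x/Vnmo)^2 = 0.224305
t0^2 = 5.216656
sqrt(5.216656 + 0.224305) = 2.332587
dt = 2.332587 - 2.284 = 0.048587

0.048587


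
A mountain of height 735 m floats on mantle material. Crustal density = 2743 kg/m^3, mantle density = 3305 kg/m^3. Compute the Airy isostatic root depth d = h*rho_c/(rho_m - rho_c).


rho_m - rho_c = 3305 - 2743 = 562
d = 735 * 2743 / 562
= 2016105 / 562
= 3587.38 m

3587.38


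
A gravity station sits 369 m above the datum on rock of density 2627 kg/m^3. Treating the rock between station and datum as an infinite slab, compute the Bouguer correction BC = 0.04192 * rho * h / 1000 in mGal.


BC = 0.04192 * rho * h / 1000
= 0.04192 * 2627 * 369 / 1000
= 40.6357 mGal

40.6357


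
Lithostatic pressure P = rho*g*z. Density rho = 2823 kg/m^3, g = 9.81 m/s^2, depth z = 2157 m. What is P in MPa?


P = rho * g * z / 1e6
= 2823 * 9.81 * 2157 / 1e6
= 59735159.91 / 1e6
= 59.7352 MPa

59.7352


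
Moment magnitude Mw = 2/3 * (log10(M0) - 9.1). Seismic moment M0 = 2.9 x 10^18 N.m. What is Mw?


log10(M0) = log10(2.9 x 10^18) = 18.4624
Mw = 2/3 * (18.4624 - 9.1)
= 2/3 * 9.3624
= 6.24

6.24


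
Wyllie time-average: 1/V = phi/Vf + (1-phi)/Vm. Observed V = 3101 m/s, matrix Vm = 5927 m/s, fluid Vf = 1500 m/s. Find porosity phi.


1/V - 1/Vm = 1/3101 - 1/5927 = 0.00015376
1/Vf - 1/Vm = 1/1500 - 1/5927 = 0.00049795
phi = 0.00015376 / 0.00049795 = 0.3088

0.3088


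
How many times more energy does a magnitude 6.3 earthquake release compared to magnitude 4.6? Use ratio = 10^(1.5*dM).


M2 - M1 = 6.3 - 4.6 = 1.7
1.5 * 1.7 = 2.55
ratio = 10^2.55 = 354.81

354.81


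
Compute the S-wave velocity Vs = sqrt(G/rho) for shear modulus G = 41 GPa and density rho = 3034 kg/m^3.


Convert G to Pa: G = 41e9 Pa
Compute G/rho = 41e9 / 3034 = 13513513.5135
Vs = sqrt(13513513.5135) = 3676.07 m/s

3676.07


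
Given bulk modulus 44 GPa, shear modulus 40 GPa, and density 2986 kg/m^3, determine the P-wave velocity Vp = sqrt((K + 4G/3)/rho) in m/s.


First compute the effective modulus:
K + 4G/3 = 44e9 + 4*40e9/3 = 97333333333.33 Pa
Then divide by density:
97333333333.33 / 2986 = 32596561.7325 Pa/(kg/m^3)
Take the square root:
Vp = sqrt(32596561.7325) = 5709.34 m/s

5709.34


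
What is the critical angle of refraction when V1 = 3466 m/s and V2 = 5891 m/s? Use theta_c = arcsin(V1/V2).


V1/V2 = 3466/5891 = 0.588355
theta_c = arcsin(0.588355) = 36.0404 degrees

36.0404


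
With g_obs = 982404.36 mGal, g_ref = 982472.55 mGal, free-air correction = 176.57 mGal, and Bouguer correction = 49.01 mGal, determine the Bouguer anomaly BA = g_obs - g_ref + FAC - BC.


BA = g_obs - g_ref + FAC - BC
= 982404.36 - 982472.55 + 176.57 - 49.01
= 59.37 mGal

59.37


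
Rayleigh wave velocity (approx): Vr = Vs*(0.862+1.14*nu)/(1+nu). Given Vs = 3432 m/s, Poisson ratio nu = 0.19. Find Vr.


Numerator factor = 0.862 + 1.14*0.19 = 1.0786
Denominator = 1 + 0.19 = 1.19
Vr = 3432 * 1.0786 / 1.19 = 3110.72 m/s

3110.72


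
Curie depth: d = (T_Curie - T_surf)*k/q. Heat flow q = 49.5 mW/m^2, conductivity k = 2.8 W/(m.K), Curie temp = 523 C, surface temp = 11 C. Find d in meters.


T_Curie - T_surf = 523 - 11 = 512 C
Convert q to W/m^2: 49.5 mW/m^2 = 0.0495 W/m^2
d = 512 * 2.8 / 0.0495 = 28961.62 m

28961.62


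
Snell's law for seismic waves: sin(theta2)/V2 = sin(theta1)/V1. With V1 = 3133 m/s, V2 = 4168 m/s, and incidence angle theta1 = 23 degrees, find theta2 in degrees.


sin(theta1) = sin(23 deg) = 0.390731
sin(theta2) = V2/V1 * sin(theta1) = 4168/3133 * 0.390731 = 0.519811
theta2 = arcsin(0.519811) = 31.3196 degrees

31.3196


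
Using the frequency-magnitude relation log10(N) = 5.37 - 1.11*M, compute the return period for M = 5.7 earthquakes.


log10(N) = 5.37 - 1.11*5.7 = -0.957
N = 10^-0.957 = 0.110408
T = 1/N = 1/0.110408 = 9.0573 years

9.0573


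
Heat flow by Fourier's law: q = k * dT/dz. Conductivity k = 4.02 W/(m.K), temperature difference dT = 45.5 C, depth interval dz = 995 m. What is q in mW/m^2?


q = k * dT / dz * 1000
= 4.02 * 45.5 / 995 * 1000
= 0.183829 * 1000
= 183.8291 mW/m^2

183.8291


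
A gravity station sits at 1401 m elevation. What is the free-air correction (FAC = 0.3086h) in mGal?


FAC = 0.3086 * h
= 0.3086 * 1401
= 432.3486 mGal

432.3486


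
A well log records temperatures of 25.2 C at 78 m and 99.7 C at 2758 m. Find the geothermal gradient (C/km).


dT = 99.7 - 25.2 = 74.5 C
dz = 2758 - 78 = 2680 m
gradient = dT/dz * 1000 = 74.5/2680 * 1000 = 27.7985 C/km

27.7985


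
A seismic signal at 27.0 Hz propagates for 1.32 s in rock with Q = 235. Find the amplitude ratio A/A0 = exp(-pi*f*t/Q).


pi*f*t/Q = pi*27.0*1.32/235 = 0.476453
A/A0 = exp(-0.476453) = 0.620982

0.620982


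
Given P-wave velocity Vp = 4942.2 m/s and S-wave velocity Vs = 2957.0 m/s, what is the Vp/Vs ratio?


Vp/Vs = 4942.2 / 2957.0
= 1.6714

1.6714


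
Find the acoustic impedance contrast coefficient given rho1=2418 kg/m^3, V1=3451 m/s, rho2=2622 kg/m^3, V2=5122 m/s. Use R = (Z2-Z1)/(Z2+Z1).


Z1 = 2418 * 3451 = 8344518
Z2 = 2622 * 5122 = 13429884
R = (13429884 - 8344518) / (13429884 + 8344518) = 5085366 / 21774402 = 0.2335

0.2335


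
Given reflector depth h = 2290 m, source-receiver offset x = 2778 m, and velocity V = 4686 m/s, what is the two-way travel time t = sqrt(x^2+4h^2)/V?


x^2 + 4h^2 = 2778^2 + 4*2290^2 = 7717284 + 20976400 = 28693684
sqrt(28693684) = 5356.6486
t = 5356.6486 / 4686 = 1.1431 s

1.1431


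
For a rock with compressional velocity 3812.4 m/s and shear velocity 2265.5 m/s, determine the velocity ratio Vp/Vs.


Vp/Vs = 3812.4 / 2265.5
= 1.6828

1.6828


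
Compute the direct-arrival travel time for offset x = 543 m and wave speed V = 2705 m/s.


t = x / V
= 543 / 2705
= 0.2007 s

0.2007


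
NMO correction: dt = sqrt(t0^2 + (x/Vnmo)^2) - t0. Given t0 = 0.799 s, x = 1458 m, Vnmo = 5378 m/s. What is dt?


x/Vnmo = 1458/5378 = 0.271104
(x/Vnmo)^2 = 0.073498
t0^2 = 0.638401
sqrt(0.638401 + 0.073498) = 0.843741
dt = 0.843741 - 0.799 = 0.044741

0.044741


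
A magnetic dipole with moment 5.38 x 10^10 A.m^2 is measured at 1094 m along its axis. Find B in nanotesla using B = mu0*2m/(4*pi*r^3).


m = 5.38 x 10^10 = 53800000000 A.m^2
2m = 107600000000 A.m^2
r^3 = 1094^3 = 1309338584
B = (4pi*10^-7) * 107600000000 / (4*pi * 1309338584) * 1e9
= 135214.147811 / 16453633906.22 * 1e9
= 8217.8897 nT

8217.8897


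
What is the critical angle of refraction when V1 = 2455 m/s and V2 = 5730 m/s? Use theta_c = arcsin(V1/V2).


V1/V2 = 2455/5730 = 0.428447
theta_c = arcsin(0.428447) = 25.369 degrees

25.369


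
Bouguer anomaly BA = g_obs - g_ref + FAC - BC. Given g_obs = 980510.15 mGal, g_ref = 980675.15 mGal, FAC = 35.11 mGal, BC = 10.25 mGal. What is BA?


BA = g_obs - g_ref + FAC - BC
= 980510.15 - 980675.15 + 35.11 - 10.25
= -140.14 mGal

-140.14


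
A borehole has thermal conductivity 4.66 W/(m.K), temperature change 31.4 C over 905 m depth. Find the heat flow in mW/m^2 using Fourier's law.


q = k * dT / dz * 1000
= 4.66 * 31.4 / 905 * 1000
= 0.161684 * 1000
= 161.684 mW/m^2

161.684


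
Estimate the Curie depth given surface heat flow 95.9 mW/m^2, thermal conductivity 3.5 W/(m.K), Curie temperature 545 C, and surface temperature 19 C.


T_Curie - T_surf = 545 - 19 = 526 C
Convert q to W/m^2: 95.9 mW/m^2 = 0.0959 W/m^2
d = 526 * 3.5 / 0.0959 = 19197.08 m

19197.08


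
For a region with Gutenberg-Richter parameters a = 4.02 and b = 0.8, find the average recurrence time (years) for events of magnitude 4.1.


log10(N) = 4.02 - 0.8*4.1 = 0.74
N = 10^0.74 = 5.495409
T = 1/N = 1/5.495409 = 0.182 years

0.182


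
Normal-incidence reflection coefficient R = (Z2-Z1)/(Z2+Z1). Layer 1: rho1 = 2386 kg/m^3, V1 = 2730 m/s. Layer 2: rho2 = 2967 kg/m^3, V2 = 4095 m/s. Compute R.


Z1 = 2386 * 2730 = 6513780
Z2 = 2967 * 4095 = 12149865
R = (12149865 - 6513780) / (12149865 + 6513780) = 5636085 / 18663645 = 0.302

0.302


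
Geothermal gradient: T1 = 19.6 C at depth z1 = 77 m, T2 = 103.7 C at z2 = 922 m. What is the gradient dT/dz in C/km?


dT = 103.7 - 19.6 = 84.1 C
dz = 922 - 77 = 845 m
gradient = dT/dz * 1000 = 84.1/845 * 1000 = 99.5266 C/km

99.5266


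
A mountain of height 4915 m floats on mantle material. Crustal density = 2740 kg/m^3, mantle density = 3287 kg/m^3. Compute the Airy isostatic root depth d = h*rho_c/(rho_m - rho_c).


rho_m - rho_c = 3287 - 2740 = 547
d = 4915 * 2740 / 547
= 13467100 / 547
= 24619.93 m

24619.93


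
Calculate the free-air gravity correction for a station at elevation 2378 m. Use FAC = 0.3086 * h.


FAC = 0.3086 * h
= 0.3086 * 2378
= 733.8508 mGal

733.8508


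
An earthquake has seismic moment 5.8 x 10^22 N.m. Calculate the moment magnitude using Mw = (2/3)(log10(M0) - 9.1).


log10(M0) = log10(5.8 x 10^22) = 22.7634
Mw = 2/3 * (22.7634 - 9.1)
= 2/3 * 13.6634
= 9.11

9.11


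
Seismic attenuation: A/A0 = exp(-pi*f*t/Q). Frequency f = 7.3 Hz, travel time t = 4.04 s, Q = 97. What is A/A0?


pi*f*t/Q = pi*7.3*4.04/97 = 0.955174
A/A0 = exp(-0.955174) = 0.384745

0.384745


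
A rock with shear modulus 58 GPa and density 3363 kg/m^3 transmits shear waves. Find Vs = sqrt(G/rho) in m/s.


Convert G to Pa: G = 58e9 Pa
Compute G/rho = 58e9 / 3363 = 17246506.0957
Vs = sqrt(17246506.0957) = 4152.89 m/s

4152.89


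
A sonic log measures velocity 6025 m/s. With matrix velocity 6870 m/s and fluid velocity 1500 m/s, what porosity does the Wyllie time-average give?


1/V - 1/Vm = 1/6025 - 1/6870 = 2.041e-05
1/Vf - 1/Vm = 1/1500 - 1/6870 = 0.00052111
phi = 2.041e-05 / 0.00052111 = 0.0392

0.0392


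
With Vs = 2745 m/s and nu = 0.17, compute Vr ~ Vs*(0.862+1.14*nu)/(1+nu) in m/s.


Numerator factor = 0.862 + 1.14*0.17 = 1.0558
Denominator = 1 + 0.17 = 1.17
Vr = 2745 * 1.0558 / 1.17 = 2477.07 m/s

2477.07


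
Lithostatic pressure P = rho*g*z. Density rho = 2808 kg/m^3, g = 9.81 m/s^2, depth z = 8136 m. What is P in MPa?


P = rho * g * z / 1e6
= 2808 * 9.81 * 8136 / 1e6
= 224118161.28 / 1e6
= 224.1182 MPa

224.1182


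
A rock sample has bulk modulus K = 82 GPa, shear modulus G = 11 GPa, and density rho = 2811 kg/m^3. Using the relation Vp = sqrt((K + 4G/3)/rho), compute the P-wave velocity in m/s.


First compute the effective modulus:
K + 4G/3 = 82e9 + 4*11e9/3 = 96666666666.67 Pa
Then divide by density:
96666666666.67 / 2811 = 34388711.0162 Pa/(kg/m^3)
Take the square root:
Vp = sqrt(34388711.0162) = 5864.19 m/s

5864.19


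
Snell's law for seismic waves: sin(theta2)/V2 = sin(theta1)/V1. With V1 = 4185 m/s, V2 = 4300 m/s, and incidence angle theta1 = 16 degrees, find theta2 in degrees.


sin(theta1) = sin(16 deg) = 0.275637
sin(theta2) = V2/V1 * sin(theta1) = 4300/4185 * 0.275637 = 0.283212
theta2 = arcsin(0.283212) = 16.452 degrees

16.452


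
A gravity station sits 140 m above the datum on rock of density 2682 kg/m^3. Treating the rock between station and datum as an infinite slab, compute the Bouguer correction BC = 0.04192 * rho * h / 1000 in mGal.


BC = 0.04192 * rho * h / 1000
= 0.04192 * 2682 * 140 / 1000
= 15.7401 mGal

15.7401


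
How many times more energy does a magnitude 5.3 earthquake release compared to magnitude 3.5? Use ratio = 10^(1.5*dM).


M2 - M1 = 5.3 - 3.5 = 1.8
1.5 * 1.8 = 2.7
ratio = 10^2.7 = 501.19

501.19


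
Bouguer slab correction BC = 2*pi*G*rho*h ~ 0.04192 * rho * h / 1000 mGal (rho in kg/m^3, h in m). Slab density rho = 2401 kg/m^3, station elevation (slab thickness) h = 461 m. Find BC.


BC = 0.04192 * rho * h / 1000
= 0.04192 * 2401 * 461 / 1000
= 46.3996 mGal

46.3996


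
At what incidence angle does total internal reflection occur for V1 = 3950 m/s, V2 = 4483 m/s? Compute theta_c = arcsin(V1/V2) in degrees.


V1/V2 = 3950/4483 = 0.881106
theta_c = arcsin(0.881106) = 61.7761 degrees

61.7761


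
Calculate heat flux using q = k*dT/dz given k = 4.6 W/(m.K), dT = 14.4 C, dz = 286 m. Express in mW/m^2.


q = k * dT / dz * 1000
= 4.6 * 14.4 / 286 * 1000
= 0.231608 * 1000
= 231.6084 mW/m^2

231.6084


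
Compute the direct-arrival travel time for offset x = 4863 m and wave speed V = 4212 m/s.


t = x / V
= 4863 / 4212
= 1.1546 s

1.1546


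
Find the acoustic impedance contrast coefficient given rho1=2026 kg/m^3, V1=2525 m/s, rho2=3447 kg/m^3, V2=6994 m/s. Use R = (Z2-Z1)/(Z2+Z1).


Z1 = 2026 * 2525 = 5115650
Z2 = 3447 * 6994 = 24108318
R = (24108318 - 5115650) / (24108318 + 5115650) = 18992668 / 29223968 = 0.6499

0.6499


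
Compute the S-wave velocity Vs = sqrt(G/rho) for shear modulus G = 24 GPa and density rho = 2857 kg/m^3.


Convert G to Pa: G = 24e9 Pa
Compute G/rho = 24e9 / 2857 = 8400420.021
Vs = sqrt(8400420.021) = 2898.35 m/s

2898.35


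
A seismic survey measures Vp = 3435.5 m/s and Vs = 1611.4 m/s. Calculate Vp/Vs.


Vp/Vs = 3435.5 / 1611.4
= 2.132

2.132


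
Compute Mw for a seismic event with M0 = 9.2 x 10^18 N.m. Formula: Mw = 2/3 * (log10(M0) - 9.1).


log10(M0) = log10(9.2 x 10^18) = 18.9638
Mw = 2/3 * (18.9638 - 9.1)
= 2/3 * 9.8638
= 6.58

6.58


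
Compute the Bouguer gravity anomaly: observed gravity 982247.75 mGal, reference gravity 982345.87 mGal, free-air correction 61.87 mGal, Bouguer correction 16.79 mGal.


BA = g_obs - g_ref + FAC - BC
= 982247.75 - 982345.87 + 61.87 - 16.79
= -53.04 mGal

-53.04


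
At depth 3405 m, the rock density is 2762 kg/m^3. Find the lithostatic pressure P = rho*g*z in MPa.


P = rho * g * z / 1e6
= 2762 * 9.81 * 3405 / 1e6
= 92259224.1 / 1e6
= 92.2592 MPa

92.2592


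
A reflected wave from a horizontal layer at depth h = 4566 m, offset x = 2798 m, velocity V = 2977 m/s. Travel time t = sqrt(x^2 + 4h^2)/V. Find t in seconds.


x^2 + 4h^2 = 2798^2 + 4*4566^2 = 7828804 + 83393424 = 91222228
sqrt(91222228) = 9551.0328
t = 9551.0328 / 2977 = 3.2083 s

3.2083


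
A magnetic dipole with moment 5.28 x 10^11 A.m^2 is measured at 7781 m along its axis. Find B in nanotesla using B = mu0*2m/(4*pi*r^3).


m = 5.28 x 10^11 = 528000000000 A.m^2
2m = 1056000000000 A.m^2
r^3 = 7781^3 = 471092560541
B = (4pi*10^-7) * 1056000000000 / (4*pi * 471092560541) * 1e9
= 1327008.736876 / 5919923709425.64 * 1e9
= 224.1598 nT

224.1598


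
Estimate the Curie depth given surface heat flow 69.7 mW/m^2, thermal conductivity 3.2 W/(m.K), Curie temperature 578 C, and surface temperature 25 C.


T_Curie - T_surf = 578 - 25 = 553 C
Convert q to W/m^2: 69.7 mW/m^2 = 0.0697 W/m^2
d = 553 * 3.2 / 0.0697 = 25388.81 m

25388.81


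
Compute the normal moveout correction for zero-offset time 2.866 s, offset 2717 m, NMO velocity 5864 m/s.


x/Vnmo = 2717/5864 = 0.463336
(x/Vnmo)^2 = 0.21468
t0^2 = 8.213956
sqrt(8.213956 + 0.21468) = 2.903211
dt = 2.903211 - 2.866 = 0.037211

0.037211


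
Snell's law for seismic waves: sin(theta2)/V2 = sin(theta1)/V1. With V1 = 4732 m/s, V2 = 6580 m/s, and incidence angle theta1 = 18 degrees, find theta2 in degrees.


sin(theta1) = sin(18 deg) = 0.309017
sin(theta2) = V2/V1 * sin(theta1) = 6580/4732 * 0.309017 = 0.429698
theta2 = arcsin(0.429698) = 25.4484 degrees

25.4484


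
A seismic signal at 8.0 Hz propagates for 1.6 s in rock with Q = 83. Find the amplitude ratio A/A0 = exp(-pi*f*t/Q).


pi*f*t/Q = pi*8.0*1.6/83 = 0.484487
A/A0 = exp(-0.484487) = 0.616013

0.616013


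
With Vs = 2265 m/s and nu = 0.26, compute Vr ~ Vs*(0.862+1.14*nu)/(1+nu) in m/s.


Numerator factor = 0.862 + 1.14*0.26 = 1.1584
Denominator = 1 + 0.26 = 1.26
Vr = 2265 * 1.1584 / 1.26 = 2082.36 m/s

2082.36


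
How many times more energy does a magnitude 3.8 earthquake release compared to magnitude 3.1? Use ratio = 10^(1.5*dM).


M2 - M1 = 3.8 - 3.1 = 0.7
1.5 * 0.7 = 1.05
ratio = 10^1.05 = 11.22

11.22


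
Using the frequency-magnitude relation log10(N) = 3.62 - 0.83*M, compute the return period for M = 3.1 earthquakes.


log10(N) = 3.62 - 0.83*3.1 = 1.047
N = 10^1.047 = 11.142945
T = 1/N = 1/11.142945 = 0.0897 years

0.0897


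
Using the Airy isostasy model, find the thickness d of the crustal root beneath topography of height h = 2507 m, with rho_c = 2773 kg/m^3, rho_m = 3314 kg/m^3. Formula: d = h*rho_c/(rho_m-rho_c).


rho_m - rho_c = 3314 - 2773 = 541
d = 2507 * 2773 / 541
= 6951911 / 541
= 12850.11 m

12850.11


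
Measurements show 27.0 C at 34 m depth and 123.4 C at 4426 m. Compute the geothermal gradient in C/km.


dT = 123.4 - 27.0 = 96.4 C
dz = 4426 - 34 = 4392 m
gradient = dT/dz * 1000 = 96.4/4392 * 1000 = 21.949 C/km

21.949


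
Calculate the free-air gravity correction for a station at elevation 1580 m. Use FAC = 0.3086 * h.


FAC = 0.3086 * h
= 0.3086 * 1580
= 487.588 mGal

487.588


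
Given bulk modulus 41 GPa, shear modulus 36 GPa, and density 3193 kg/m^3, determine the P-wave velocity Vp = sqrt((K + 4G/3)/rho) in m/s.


First compute the effective modulus:
K + 4G/3 = 41e9 + 4*36e9/3 = 89000000000.0 Pa
Then divide by density:
89000000000.0 / 3193 = 27873473.2227 Pa/(kg/m^3)
Take the square root:
Vp = sqrt(27873473.2227) = 5279.53 m/s

5279.53


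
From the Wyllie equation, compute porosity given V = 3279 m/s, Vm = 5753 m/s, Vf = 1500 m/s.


1/V - 1/Vm = 1/3279 - 1/5753 = 0.00013115
1/Vf - 1/Vm = 1/1500 - 1/5753 = 0.00049284
phi = 0.00013115 / 0.00049284 = 0.2661

0.2661


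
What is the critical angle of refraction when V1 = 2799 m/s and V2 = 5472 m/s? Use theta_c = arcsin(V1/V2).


V1/V2 = 2799/5472 = 0.511513
theta_c = arcsin(0.511513) = 30.7647 degrees

30.7647


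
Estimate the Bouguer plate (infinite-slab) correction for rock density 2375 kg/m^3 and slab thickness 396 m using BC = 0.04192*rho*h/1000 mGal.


BC = 0.04192 * rho * h / 1000
= 0.04192 * 2375 * 396 / 1000
= 39.4258 mGal

39.4258


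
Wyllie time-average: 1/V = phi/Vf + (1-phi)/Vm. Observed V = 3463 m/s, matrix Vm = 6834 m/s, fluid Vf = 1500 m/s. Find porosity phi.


1/V - 1/Vm = 1/3463 - 1/6834 = 0.00014244
1/Vf - 1/Vm = 1/1500 - 1/6834 = 0.00052034
phi = 0.00014244 / 0.00052034 = 0.2737

0.2737


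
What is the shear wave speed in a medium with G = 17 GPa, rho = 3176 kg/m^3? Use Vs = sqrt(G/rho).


Convert G to Pa: G = 17e9 Pa
Compute G/rho = 17e9 / 3176 = 5352644.8363
Vs = sqrt(5352644.8363) = 2313.58 m/s

2313.58


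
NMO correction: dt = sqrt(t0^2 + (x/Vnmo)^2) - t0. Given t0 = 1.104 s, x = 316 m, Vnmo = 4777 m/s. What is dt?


x/Vnmo = 316/4777 = 0.06615
(x/Vnmo)^2 = 0.004376
t0^2 = 1.218816
sqrt(1.218816 + 0.004376) = 1.10598
dt = 1.10598 - 1.104 = 0.00198

0.00198


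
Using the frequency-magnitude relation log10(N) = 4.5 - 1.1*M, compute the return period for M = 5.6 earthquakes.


log10(N) = 4.5 - 1.1*5.6 = -1.66
N = 10^-1.66 = 0.021878
T = 1/N = 1/0.021878 = 45.7088 years

45.7088


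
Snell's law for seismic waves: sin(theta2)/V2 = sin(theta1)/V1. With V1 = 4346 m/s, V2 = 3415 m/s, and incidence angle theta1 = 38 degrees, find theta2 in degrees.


sin(theta1) = sin(38 deg) = 0.615661
sin(theta2) = V2/V1 * sin(theta1) = 3415/4346 * 0.615661 = 0.483774
theta2 = arcsin(0.483774) = 28.9322 degrees

28.9322


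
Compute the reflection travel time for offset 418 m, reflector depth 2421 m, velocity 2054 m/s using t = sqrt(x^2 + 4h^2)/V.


x^2 + 4h^2 = 418^2 + 4*2421^2 = 174724 + 23444964 = 23619688
sqrt(23619688) = 4860.0091
t = 4860.0091 / 2054 = 2.3661 s

2.3661


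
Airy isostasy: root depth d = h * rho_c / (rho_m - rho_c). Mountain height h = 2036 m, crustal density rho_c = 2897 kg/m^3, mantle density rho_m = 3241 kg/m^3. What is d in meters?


rho_m - rho_c = 3241 - 2897 = 344
d = 2036 * 2897 / 344
= 5898292 / 344
= 17146.2 m

17146.2


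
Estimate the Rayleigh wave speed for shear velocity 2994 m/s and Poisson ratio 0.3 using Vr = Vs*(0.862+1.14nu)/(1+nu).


Numerator factor = 0.862 + 1.14*0.3 = 1.204
Denominator = 1 + 0.3 = 1.3
Vr = 2994 * 1.204 / 1.3 = 2772.9 m/s

2772.9


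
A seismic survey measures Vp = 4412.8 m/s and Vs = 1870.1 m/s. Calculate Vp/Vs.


Vp/Vs = 4412.8 / 1870.1
= 2.3597

2.3597


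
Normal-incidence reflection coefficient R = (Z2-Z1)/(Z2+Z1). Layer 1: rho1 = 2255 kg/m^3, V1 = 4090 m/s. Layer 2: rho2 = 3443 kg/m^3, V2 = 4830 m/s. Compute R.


Z1 = 2255 * 4090 = 9222950
Z2 = 3443 * 4830 = 16629690
R = (16629690 - 9222950) / (16629690 + 9222950) = 7406740 / 25852640 = 0.2865

0.2865


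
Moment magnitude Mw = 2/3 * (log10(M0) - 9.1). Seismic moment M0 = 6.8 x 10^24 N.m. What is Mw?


log10(M0) = log10(6.8 x 10^24) = 24.8325
Mw = 2/3 * (24.8325 - 9.1)
= 2/3 * 15.7325
= 10.49

10.49


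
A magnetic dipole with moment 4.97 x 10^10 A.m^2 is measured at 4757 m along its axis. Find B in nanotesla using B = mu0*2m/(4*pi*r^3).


m = 4.97 x 10^10 = 49700000000 A.m^2
2m = 99400000000 A.m^2
r^3 = 4757^3 = 107646386093
B = (4pi*10^-7) * 99400000000 / (4*pi * 107646386093) * 1e9
= 124909.723907 / 1352724382941.04 * 1e9
= 92.3394 nT

92.3394


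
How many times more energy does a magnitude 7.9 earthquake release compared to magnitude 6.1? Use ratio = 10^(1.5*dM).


M2 - M1 = 7.9 - 6.1 = 1.8
1.5 * 1.8 = 2.7
ratio = 10^2.7 = 501.19

501.19


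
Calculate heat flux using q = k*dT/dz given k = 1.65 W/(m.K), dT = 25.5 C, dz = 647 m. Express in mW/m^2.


q = k * dT / dz * 1000
= 1.65 * 25.5 / 647 * 1000
= 0.065031 * 1000
= 65.0309 mW/m^2

65.0309


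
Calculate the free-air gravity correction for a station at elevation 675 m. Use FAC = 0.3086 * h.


FAC = 0.3086 * h
= 0.3086 * 675
= 208.305 mGal

208.305


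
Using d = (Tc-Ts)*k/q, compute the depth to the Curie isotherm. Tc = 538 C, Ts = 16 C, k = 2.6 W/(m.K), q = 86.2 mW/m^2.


T_Curie - T_surf = 538 - 16 = 522 C
Convert q to W/m^2: 86.2 mW/m^2 = 0.0862 W/m^2
d = 522 * 2.6 / 0.0862 = 15744.78 m

15744.78


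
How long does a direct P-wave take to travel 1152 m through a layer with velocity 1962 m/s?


t = x / V
= 1152 / 1962
= 0.5872 s

0.5872


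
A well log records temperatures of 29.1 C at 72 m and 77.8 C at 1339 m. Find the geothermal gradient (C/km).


dT = 77.8 - 29.1 = 48.7 C
dz = 1339 - 72 = 1267 m
gradient = dT/dz * 1000 = 48.7/1267 * 1000 = 38.4373 C/km

38.4373


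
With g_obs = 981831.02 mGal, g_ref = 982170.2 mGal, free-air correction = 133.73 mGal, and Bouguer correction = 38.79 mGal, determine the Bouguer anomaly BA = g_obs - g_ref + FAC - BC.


BA = g_obs - g_ref + FAC - BC
= 981831.02 - 982170.2 + 133.73 - 38.79
= -244.24 mGal

-244.24


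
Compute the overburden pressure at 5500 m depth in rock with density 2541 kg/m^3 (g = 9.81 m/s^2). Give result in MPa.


P = rho * g * z / 1e6
= 2541 * 9.81 * 5500 / 1e6
= 137099655.0 / 1e6
= 137.0997 MPa

137.0997


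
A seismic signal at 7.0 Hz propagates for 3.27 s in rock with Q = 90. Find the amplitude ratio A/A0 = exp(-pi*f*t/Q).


pi*f*t/Q = pi*7.0*3.27/90 = 0.799012
A/A0 = exp(-0.799012) = 0.449773

0.449773


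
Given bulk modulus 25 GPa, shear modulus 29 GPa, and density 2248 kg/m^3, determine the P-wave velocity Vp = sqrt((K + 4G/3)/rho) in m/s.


First compute the effective modulus:
K + 4G/3 = 25e9 + 4*29e9/3 = 63666666666.67 Pa
Then divide by density:
63666666666.67 / 2248 = 28321470.9371 Pa/(kg/m^3)
Take the square root:
Vp = sqrt(28321470.9371) = 5321.79 m/s

5321.79


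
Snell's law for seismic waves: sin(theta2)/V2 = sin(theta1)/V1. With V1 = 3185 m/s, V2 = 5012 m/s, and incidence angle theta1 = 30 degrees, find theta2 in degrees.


sin(theta1) = sin(30 deg) = 0.5
sin(theta2) = V2/V1 * sin(theta1) = 5012/3185 * 0.5 = 0.786813
theta2 = arcsin(0.786813) = 51.8887 degrees

51.8887


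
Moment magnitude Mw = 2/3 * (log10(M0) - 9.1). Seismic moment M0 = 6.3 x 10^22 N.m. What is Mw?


log10(M0) = log10(6.3 x 10^22) = 22.7993
Mw = 2/3 * (22.7993 - 9.1)
= 2/3 * 13.6993
= 9.13

9.13


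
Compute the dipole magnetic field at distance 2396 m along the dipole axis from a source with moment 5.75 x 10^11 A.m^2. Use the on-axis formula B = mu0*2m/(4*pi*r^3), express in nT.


m = 5.75 x 10^11 = 575000000000 A.m^2
2m = 1150000000000 A.m^2
r^3 = 2396^3 = 13754995136
B = (4pi*10^-7) * 1150000000000 / (4*pi * 13754995136) * 1e9
= 1445132.620651 / 172850366677.68 * 1e9
= 8360.5991 nT

8360.5991


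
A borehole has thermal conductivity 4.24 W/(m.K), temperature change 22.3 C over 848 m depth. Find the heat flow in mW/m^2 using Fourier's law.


q = k * dT / dz * 1000
= 4.24 * 22.3 / 848 * 1000
= 0.1115 * 1000
= 111.5 mW/m^2

111.5


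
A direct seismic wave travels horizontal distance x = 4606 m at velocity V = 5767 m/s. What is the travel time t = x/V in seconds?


t = x / V
= 4606 / 5767
= 0.7987 s

0.7987


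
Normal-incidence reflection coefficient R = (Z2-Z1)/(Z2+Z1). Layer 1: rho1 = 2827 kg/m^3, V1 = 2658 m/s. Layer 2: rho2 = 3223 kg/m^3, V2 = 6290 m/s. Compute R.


Z1 = 2827 * 2658 = 7514166
Z2 = 3223 * 6290 = 20272670
R = (20272670 - 7514166) / (20272670 + 7514166) = 12758504 / 27786836 = 0.4592

0.4592


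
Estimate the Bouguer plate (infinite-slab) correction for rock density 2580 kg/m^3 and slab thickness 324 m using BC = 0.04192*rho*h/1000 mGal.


BC = 0.04192 * rho * h / 1000
= 0.04192 * 2580 * 324 / 1000
= 35.0418 mGal

35.0418


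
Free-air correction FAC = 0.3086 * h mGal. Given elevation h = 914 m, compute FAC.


FAC = 0.3086 * h
= 0.3086 * 914
= 282.0604 mGal

282.0604


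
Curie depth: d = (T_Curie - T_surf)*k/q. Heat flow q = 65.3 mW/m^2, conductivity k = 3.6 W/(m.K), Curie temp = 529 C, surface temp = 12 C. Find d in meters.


T_Curie - T_surf = 529 - 12 = 517 C
Convert q to W/m^2: 65.3 mW/m^2 = 0.0653 W/m^2
d = 517 * 3.6 / 0.0653 = 28502.3 m

28502.3


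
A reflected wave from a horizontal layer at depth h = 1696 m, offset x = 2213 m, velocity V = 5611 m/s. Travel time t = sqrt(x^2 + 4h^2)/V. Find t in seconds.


x^2 + 4h^2 = 2213^2 + 4*1696^2 = 4897369 + 11505664 = 16403033
sqrt(16403033) = 4050.0658
t = 4050.0658 / 5611 = 0.7218 s

0.7218


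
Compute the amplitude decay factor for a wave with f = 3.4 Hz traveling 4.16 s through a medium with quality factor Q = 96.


pi*f*t/Q = pi*3.4*4.16/96 = 0.462861
A/A0 = exp(-0.462861) = 0.62948

0.62948


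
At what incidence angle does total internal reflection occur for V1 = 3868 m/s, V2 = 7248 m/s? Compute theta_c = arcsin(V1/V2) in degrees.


V1/V2 = 3868/7248 = 0.533664
theta_c = arcsin(0.533664) = 32.2534 degrees

32.2534


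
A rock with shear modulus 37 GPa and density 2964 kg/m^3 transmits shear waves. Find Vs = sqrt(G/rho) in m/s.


Convert G to Pa: G = 37e9 Pa
Compute G/rho = 37e9 / 2964 = 12483130.9042
Vs = sqrt(12483130.9042) = 3533.15 m/s

3533.15


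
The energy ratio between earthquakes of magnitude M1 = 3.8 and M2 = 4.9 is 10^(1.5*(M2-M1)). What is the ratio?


M2 - M1 = 4.9 - 3.8 = 1.1
1.5 * 1.1 = 1.65
ratio = 10^1.65 = 44.67

44.67
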